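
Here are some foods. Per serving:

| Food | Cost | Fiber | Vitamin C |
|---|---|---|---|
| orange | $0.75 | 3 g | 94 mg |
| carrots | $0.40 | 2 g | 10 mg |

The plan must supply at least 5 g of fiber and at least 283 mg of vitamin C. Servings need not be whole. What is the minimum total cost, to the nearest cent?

$2.26

With two linear requirements the optimum uses one or two foods; enumerate the corners.
orange only: max(5/3, 283/94) = 3.011 servings → $2.26.
carrots only: max(5/2, 283/10) = 28.3 servings → $11.32.
orange + carrots with both targets exact would need a negative amount; discard.
The minimum over all feasible corners is $2.26.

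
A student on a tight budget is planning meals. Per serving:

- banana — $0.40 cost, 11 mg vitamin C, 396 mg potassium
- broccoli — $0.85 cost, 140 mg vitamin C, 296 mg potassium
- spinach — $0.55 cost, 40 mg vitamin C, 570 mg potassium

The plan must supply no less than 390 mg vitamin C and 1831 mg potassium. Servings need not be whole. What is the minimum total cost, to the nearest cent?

$3.00

For a min-cost LP with two ≥-constraints, a basic feasible solution has at most two positive variables.
banana only: max(390/11, 1831/396) = 35.45 servings → $14.18.
broccoli only: max(390/140, 1831/296) = 6.186 servings → $5.26.
spinach only: max(390/40, 1831/570) = 9.75 servings → $5.36.
banana + broccoli with both tight: 2.7 servings and 2.574 servings → $3.27.
banana + spinach: intersection lies outside the first quadrant.
broccoli + spinach with both tight: 2.193 servings and 2.073 servings → $3.00.
So the least-cost plan costs $3.00.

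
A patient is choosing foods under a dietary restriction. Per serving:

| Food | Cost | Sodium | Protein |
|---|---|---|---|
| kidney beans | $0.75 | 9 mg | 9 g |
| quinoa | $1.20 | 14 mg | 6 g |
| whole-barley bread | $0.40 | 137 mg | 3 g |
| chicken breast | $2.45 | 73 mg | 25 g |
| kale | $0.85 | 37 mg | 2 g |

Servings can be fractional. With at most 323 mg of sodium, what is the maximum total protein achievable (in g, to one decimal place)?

323.0 g

Protein per mg sodium: kidney beans 1, quinoa 0.4286, chicken breast 0.3425, kale 0.05405, whole-barley bread 0.0219.
With no serving limits, spend the whole sodium allowance on kidney beans: 323 mg / 9 mg × 9 g = 323.0 g.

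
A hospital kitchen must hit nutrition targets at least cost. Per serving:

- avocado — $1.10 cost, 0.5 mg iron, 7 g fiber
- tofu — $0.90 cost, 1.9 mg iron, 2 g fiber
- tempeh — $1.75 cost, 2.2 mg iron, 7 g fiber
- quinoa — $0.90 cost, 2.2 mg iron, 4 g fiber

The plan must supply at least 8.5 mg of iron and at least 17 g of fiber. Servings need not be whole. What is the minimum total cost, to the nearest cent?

At the optimum either one food covers both requirements or two foods hit both targets exactly; no other combination can be cheaper.
avocado only: max(8.5/0.5, 17/7) = 17 servings → $18.70.
tofu only: max(8.5/1.9, 17/2) = 8.5 servings → $7.65.
tempeh only: max(8.5/2.2, 17/7) = 3.864 servings → $6.76.
quinoa only: max(8.5/2.2, 17/4) = 4.25 servings → $3.83.
avocado + tofu with both tight: 1.244 servings and 4.146 servings → $5.10.
avocado + tempeh with both targets exact would need a negative amount; discard.
avocado + quinoa with both tight: 0.2537 servings and 3.806 servings → $3.70.
tofu + tempeh with both tight: 2.483 servings and 1.719 servings → $5.24.
tofu + quinoa with both targets exact would need a negative amount; discard.
tempeh + quinoa with both tight: 0.5152 servings and 3.348 servings → $3.92.
The minimum over all feasible corners is $3.70.

$3.70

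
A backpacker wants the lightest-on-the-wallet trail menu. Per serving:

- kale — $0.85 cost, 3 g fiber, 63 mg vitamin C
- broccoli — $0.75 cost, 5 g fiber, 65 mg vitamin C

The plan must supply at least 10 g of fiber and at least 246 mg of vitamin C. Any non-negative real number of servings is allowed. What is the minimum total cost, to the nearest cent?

$2.84

For a min-cost LP with two ≥-constraints, a basic feasible solution has at most two positive variables.
kale only: max(10/3, 246/63) = 3.905 servings → $3.32.
broccoli only: max(10/5, 246/65) = 3.785 servings → $2.84.
kale + broccoli: intersection lies outside the first quadrant.
The minimum over all feasible corners is $2.84.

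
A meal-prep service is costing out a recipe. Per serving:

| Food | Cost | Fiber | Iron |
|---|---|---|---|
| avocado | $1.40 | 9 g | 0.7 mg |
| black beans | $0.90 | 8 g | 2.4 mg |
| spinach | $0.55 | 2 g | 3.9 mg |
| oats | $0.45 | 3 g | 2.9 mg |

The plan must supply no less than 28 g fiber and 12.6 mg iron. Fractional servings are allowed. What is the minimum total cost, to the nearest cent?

Compare the cost at each extreme point of the feasible region.
avocado only: max(28/9, 12.6/0.7) = 18 servings → $25.20.
black beans only: max(28/8, 12.6/2.4) = 5.25 servings → $4.72.
spinach only: max(28/2, 12.6/3.9) = 14 servings → $7.70.
oats only: max(28/3, 12.6/2.9) = 9.333 servings → $4.20.
avocado + black beans: the both-tight solution has a negative serving — not a feasible corner.
avocado + spinach with both tight: 2.493 servings and 2.783 servings → $5.02.
avocado + oats with both tight: 1.808 servings and 3.908 servings → $4.29.
black beans + spinach with both tight: 3.182 servings and 1.273 servings → $3.56.
black beans + oats with both tight: 2.712 servings and 2.1 servings → $3.39.
spinach + oats: the both-tight solution has a negative serving — not a feasible corner.
So the least-cost plan costs $3.39.

$3.39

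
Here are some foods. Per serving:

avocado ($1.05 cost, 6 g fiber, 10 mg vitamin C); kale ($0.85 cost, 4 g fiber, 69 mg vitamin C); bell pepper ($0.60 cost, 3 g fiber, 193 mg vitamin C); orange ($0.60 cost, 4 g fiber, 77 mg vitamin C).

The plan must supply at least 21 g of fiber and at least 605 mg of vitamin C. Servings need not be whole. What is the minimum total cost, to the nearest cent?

$3.37

With two linear requirements the optimum uses one or two foods; enumerate the corners.
avocado only: max(21/6, 605/10) = 60.5 servings → $63.52.
kale only: max(21/4, 605/69) = 8.768 servings → $7.45.
bell pepper only: max(21/3, 605/193) = 7 servings → $4.20.
orange only: max(21/4, 605/77) = 7.857 servings → $4.71.
avocado + kale: the both-tight solution has a negative serving — not a feasible corner.
avocado + bell pepper with both tight: 1.984 servings and 3.032 servings → $3.90.
avocado + orange: intersection lies outside the first quadrant.
kale + bell pepper with both tight: 3.961 servings and 1.719 servings → $4.40.
kale + orange with both targets exact would need a negative amount; discard.
bell pepper + orange with both tight: 1.484 servings and 4.137 servings → $3.37.
Cheapest feasible corner: $3.37.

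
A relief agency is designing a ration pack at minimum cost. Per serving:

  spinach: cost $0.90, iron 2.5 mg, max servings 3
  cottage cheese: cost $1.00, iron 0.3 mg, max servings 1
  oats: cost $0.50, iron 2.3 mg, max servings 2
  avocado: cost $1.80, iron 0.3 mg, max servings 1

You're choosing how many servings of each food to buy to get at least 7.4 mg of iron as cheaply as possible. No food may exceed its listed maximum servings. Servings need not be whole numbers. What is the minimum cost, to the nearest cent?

$2.01

Cost per mg of iron: oats $0.2174, spinach $0.3600, cottage cheese $3.3333, avocado $6.0000.
Take 2 servings of oats: +4.6 mg iron for $1.00 (total $1.00, still need 2.8 mg).
Take 1.12 servings of spinach: +2.8 mg iron for $1.01 (total $2.01, still need 0.0 mg).
Greedy by cheapest-per-mg is optimal for a single linear constraint, so the minimum cost is $2.01.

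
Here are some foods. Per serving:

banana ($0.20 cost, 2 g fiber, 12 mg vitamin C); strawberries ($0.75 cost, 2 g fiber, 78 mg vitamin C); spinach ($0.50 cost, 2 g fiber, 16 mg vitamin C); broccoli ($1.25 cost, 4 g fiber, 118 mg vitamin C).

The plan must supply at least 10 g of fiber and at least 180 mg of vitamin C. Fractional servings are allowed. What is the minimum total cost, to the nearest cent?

With two linear requirements the optimum uses one or two foods; enumerate the corners.
banana only: max(10/2, 180/12) = 15 servings → $3.00.
strawberries only: max(10/2, 180/78) = 5 servings → $3.75.
spinach only: max(10/2, 180/16) = 11.25 servings → $5.62.
broccoli only: max(10/4, 180/118) = 2.5 servings → $3.12.
banana + strawberries with both tight: 3.182 servings and 1.818 servings → $2.00.
banana + spinach with both targets exact would need a negative amount; discard.
banana + broccoli with both tight: 2.447 servings and 1.277 servings → $2.09.
strawberries + spinach with both tight: 1.613 servings and 3.387 servings → $2.90.
strawberries + broccoli: the both-tight solution has a negative serving — not a feasible corner.
spinach + broccoli with both tight: 2.674 servings and 1.163 servings → $2.79.
Cheapest feasible corner: $2.00.

$2.00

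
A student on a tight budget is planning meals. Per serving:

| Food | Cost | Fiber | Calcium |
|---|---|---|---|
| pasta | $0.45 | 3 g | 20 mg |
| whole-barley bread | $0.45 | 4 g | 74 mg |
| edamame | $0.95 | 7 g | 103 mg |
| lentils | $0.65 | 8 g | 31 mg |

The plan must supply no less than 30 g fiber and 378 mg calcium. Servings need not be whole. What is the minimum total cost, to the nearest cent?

$3.00

pasta only: max(30/3, 378/20) = 18.9 servings → $8.51.
whole-barley bread only: max(30/4, 378/74) = 7.5 servings → $3.38.
edamame only: max(30/7, 378/103) = 4.286 servings → $4.07.
lentils only: max(30/8, 378/31) = 12.19 servings → $7.93.
pasta + whole-barley bread with both tight: 4.986 servings and 3.761 servings → $3.94.
pasta + edamame with both tight: 2.627 servings and 3.16 servings → $4.18.
pasta + lentils with both targets exact would need a negative amount; discard.
whole-barley bread + edamame: intersection lies outside the first quadrant.
whole-barley bread + lentils with both tight: 4.474 servings and 1.513 servings → $3.00.
edamame + lentils with both tight: 3.45 servings and 0.7315 servings → $3.75.
Cheapest feasible corner: $3.00.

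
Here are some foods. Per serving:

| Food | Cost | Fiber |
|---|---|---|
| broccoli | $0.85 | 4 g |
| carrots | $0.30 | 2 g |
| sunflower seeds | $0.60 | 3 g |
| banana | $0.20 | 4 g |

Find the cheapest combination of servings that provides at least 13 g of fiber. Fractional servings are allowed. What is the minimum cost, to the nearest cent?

Cost per g of fiber: banana $0.0500, carrots $0.1500, sunflower seeds $0.2000, broccoli $0.2125.
With no serving limits, use only banana: 13 g / 4 g = 3.25 servings × $0.20 = $0.65.

$0.65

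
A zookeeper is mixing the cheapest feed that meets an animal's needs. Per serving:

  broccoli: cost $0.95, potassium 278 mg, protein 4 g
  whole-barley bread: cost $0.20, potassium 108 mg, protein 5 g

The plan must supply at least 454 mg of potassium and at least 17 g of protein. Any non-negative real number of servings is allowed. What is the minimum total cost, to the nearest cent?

Two binding constraints pin down two serving amounts, so the optimal mix uses at most two foods. The candidates are each food alone (scaled to the tighter of potassium/protein) and each pair with both constraints tight.
broccoli only: max(454/278, 17/4) = 4.25 servings → $4.04.
whole-barley bread only: max(454/108, 17/5) = 4.204 servings → $0.84.
broccoli + whole-barley bread with both tight: 0.453 servings and 3.038 servings → $1.04.
So the least-cost plan costs $0.84.

$0.84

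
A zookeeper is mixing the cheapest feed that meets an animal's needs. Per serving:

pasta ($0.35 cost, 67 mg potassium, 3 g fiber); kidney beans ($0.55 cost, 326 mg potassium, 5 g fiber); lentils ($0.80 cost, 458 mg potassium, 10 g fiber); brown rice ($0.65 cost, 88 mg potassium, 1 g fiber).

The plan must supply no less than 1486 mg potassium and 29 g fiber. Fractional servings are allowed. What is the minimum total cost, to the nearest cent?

$2.56

Compare the cost at each extreme point of the feasible region.
pasta only: max(1486/67, 29/3) = 22.18 servings → $7.76.
kidney beans only: max(1486/326, 29/5) = 5.8 servings → $3.19.
lentils only: max(1486/458, 29/10) = 3.245 servings → $2.60.
brown rice only: max(1486/88, 29/1) = 29 servings → $18.85.
pasta + kidney beans with both tight: 3.148 servings and 3.911 servings → $3.25.
pasta + lentils with both targets exact would need a negative amount; discard.
pasta + brown rice with both tight: 5.411 servings and 12.77 servings → $10.19.
kidney beans + lentils with both tight: 1.627 servings and 2.087 servings → $2.56.
kidney beans + brown rice: intersection lies outside the first quadrant.
lentils + brown rice with both tight: 2.526 servings and 3.739 servings → $4.45.
The minimum over all feasible corners is $2.56.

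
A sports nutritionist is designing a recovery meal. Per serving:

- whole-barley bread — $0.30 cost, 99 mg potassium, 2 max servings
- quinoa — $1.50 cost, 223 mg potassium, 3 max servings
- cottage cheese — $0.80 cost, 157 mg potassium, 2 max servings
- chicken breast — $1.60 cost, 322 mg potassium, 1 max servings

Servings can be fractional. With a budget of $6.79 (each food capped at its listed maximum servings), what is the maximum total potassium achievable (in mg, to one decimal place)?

Potassium per dollar: whole-barley bread 330, chicken breast 201.2, cottage cheese 196.2, quinoa 148.7.
Take 2 servings of whole-barley bread: spends $0.60, +198.0 mg potassium (running total 198.0 mg).
Take 1 serving of chicken breast: spends $1.60, +322.0 mg potassium (running total 520.0 mg).
Take 2 servings of cottage cheese: spends $1.60, +314.0 mg potassium (running total 834.0 mg).
Take 1.993 servings of quinoa: spends $2.99, +444.5 mg potassium (running total 1278.5 mg).
Greedy by best ratio exhausts the cost allowance optimally: 1278.5 mg.

1278.5 mg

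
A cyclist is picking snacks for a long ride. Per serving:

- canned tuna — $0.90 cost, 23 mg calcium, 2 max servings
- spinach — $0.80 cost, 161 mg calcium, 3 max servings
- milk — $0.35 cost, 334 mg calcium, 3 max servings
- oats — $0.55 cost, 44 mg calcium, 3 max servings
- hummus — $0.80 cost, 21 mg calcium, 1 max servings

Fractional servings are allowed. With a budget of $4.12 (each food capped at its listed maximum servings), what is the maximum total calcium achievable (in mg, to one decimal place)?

Calcium per dollar: milk 954.3, spinach 201.2, oats 80, hummus 26.25, canned tuna 25.56.
Take 3 servings of milk: spends $1.05, +1002.0 mg calcium (running total 1002.0 mg).
Take 3 servings of spinach: spends $2.40, +483.0 mg calcium (running total 1485.0 mg).
Take 1.218 servings of oats: spends $0.67, +53.6 mg calcium (running total 1538.6 mg).
Filling greedily by calcium-per-dollar is optimal for one linear limit, giving 1538.6 mg.

1538.6 mg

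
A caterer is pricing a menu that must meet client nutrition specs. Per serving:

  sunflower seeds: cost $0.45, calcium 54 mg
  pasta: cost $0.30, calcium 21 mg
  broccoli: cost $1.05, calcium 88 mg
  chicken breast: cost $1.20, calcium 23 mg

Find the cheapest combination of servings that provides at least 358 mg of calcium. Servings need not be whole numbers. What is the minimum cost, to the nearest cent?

Cost per mg of calcium: sunflower seeds $0.0083, broccoli $0.0119, pasta $0.0143, chicken breast $0.0522.
With no serving limits, use only sunflower seeds: 358 mg / 54 mg = 6.63 servings × $0.45 = $2.98.

$2.98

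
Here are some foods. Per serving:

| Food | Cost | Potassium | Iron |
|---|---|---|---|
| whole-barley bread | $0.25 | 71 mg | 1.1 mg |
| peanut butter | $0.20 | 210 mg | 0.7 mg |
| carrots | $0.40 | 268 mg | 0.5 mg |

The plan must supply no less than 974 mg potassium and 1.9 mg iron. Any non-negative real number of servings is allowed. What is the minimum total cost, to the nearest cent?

$0.93

An LP optimum is at a vertex; with two nutrient constraints at most two foods are used. Check each candidate.
whole-barley bread only: max(974/71, 1.9/1.1) = 13.72 servings → $3.43.
peanut butter only: max(974/210, 1.9/0.7) = 4.638 servings → $0.93.
carrots only: max(974/268, 1.9/0.5) = 3.8 servings → $1.52.
whole-barley bread + peanut butter with both targets exact would need a negative amount; discard.
whole-barley bread + carrots with both tight: 0.08562 servings and 3.612 servings → $1.47.
peanut butter + carrots with both tight: 0.2688 servings and 3.424 servings → $1.42.
The minimum over all feasible corners is $0.93.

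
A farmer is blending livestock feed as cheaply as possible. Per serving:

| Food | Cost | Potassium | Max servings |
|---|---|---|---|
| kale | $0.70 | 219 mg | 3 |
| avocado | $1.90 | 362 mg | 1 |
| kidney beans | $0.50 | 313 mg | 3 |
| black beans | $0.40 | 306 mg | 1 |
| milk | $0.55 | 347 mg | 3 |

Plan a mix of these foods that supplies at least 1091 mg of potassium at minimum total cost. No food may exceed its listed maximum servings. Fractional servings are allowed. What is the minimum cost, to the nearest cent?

Cost per mg of potassium: black beans $0.0013, milk $0.0016, kidney beans $0.0016, kale $0.0032, avocado $0.0052.
Take 1 serving of black beans: +306.0 mg potassium for $0.40 (total $0.40, still need 785.0 mg).
Take 2.262 servings of milk: +785.0 mg potassium for $1.24 (total $1.64, still need 0.0 mg).
Greedy by cheapest-per-mg is optimal for a single linear constraint, so the minimum cost is $1.64.

$1.64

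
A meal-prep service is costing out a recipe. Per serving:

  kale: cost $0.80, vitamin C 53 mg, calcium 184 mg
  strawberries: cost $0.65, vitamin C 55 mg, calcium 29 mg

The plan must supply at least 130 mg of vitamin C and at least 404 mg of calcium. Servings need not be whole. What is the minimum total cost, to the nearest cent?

Check every corner: each single food scaled to meet both minima, and each pair solved so both constraints bind.
kale only: max(130/53, 404/184) = 2.453 servings → $1.96.
strawberries only: max(130/55, 404/29) = 13.93 servings → $9.06.
kale + strawberries with both tight: 2.15 servings and 0.2922 servings → $1.91.
Cheapest feasible corner: $1.91.

$1.91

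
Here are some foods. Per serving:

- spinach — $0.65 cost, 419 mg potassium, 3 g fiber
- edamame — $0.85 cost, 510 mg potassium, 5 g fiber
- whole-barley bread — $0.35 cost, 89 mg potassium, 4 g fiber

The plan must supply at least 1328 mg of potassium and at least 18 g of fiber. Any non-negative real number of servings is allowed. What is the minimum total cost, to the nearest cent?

$2.53

An LP optimum is at a vertex; with two nutrient constraints at most two foods are used. Check each candidate.
spinach only: max(1328/419, 18/3) = 6 servings → $3.90.
edamame only: max(1328/510, 18/5) = 3.6 servings → $3.06.
whole-barley bread only: max(1328/89, 18/4) = 14.92 servings → $5.22.
spinach + edamame with both targets exact would need a negative amount; discard.
spinach + whole-barley bread with both tight: 2.633 servings and 2.525 servings → $2.60.
edamame + whole-barley bread with both tight: 2.326 servings and 1.592 servings → $2.53.
The minimum over all feasible corners is $2.53.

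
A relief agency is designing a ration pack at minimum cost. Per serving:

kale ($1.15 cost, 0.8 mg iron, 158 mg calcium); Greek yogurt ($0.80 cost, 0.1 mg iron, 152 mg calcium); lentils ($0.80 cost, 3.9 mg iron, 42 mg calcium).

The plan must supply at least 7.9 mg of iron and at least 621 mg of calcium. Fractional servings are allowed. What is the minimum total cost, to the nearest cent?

The cheapest plan sits at a corner of the feasible region — with two constraints it uses at most two foods.
kale only: max(7.9/0.8, 621/158) = 9.875 servings → $11.36.
Greek yogurt only: max(7.9/0.1, 621/152) = 79 servings → $63.20.
lentils only: max(7.9/3.9, 621/42) = 14.79 servings → $11.83.
kale + Greek yogurt: the both-tight solution has a negative serving — not a feasible corner.
kale + lentils with both tight: 3.588 servings and 1.29 servings → $5.16.
Greek yogurt + lentils with both tight: 3.551 servings and 1.935 servings → $4.39.
Cheapest feasible corner: $4.39.

$4.39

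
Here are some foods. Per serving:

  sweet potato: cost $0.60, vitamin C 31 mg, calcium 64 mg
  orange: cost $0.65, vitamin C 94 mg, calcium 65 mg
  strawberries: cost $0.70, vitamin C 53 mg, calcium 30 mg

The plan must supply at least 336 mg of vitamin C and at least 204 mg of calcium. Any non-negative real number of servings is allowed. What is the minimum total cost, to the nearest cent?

$2.32

sweet potato only: max(336/31, 204/64) = 10.84 servings → $6.50.
orange only: max(336/94, 204/65) = 3.574 servings → $2.32.
strawberries only: max(336/53, 204/30) = 6.8 servings → $4.76.
sweet potato + orange: the both-tight solution has a negative serving — not a feasible corner.
sweet potato + strawberries with both tight: 0.2973 servings and 6.166 servings → $4.49.
orange + strawberries with both tight: 1.171 servings and 4.262 servings → $3.74.
Cheapest feasible corner: $2.32.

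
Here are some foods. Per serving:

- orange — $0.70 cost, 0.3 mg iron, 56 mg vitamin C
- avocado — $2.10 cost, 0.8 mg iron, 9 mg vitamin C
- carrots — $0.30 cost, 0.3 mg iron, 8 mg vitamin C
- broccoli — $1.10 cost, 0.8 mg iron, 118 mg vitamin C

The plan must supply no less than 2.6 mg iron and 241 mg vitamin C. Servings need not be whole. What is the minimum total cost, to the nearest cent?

$3.13

A basic optimal solution has at most two foods positive. Try each food alone and each pair with both targets met exactly.
orange only: max(2.6/0.3, 241/56) = 8.667 servings → $6.07.
avocado only: max(2.6/0.8, 241/9) = 26.78 servings → $56.23.
carrots only: max(2.6/0.3, 241/8) = 30.12 servings → $9.04.
broccoli only: max(2.6/0.8, 241/118) = 3.25 servings → $3.58.
orange + avocado with both tight: 4.024 servings and 1.741 servings → $6.47.
orange + carrots with both tight: 3.576 servings and 5.09 servings → $4.03.
orange + broccoli: intersection lies outside the first quadrant.
avocado + carrots: the both-tight solution has a negative serving — not a feasible corner.
avocado + broccoli with both tight: 1.307 servings and 1.943 servings → $4.88.
carrots + broccoli with both tight: 3.931 servings and 1.776 servings → $3.13.
Cheapest feasible corner: $3.13.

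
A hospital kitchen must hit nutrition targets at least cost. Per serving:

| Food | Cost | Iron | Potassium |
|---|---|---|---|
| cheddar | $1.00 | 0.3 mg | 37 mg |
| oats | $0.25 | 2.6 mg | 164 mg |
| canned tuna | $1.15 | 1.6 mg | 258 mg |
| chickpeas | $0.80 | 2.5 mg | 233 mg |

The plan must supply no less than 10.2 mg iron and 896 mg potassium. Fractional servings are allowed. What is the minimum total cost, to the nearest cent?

The cheapest plan sits at a corner of the feasible region — with two constraints it uses at most two foods.
cheddar only: max(10.2/0.3, 896/37) = 34 servings → $34.00.
oats only: max(10.2/2.6, 896/164) = 5.463 servings → $1.37.
canned tuna only: max(10.2/1.6, 896/258) = 6.375 servings → $7.33.
chickpeas only: max(10.2/2.5, 896/233) = 4.08 servings → $3.26.
cheddar + oats with both tight: 13.97 servings and 2.311 servings → $14.55.
cheddar + canned tuna: the both-tight solution has a negative serving — not a feasible corner.
cheddar + chickpeas with both targets exact would need a negative amount; discard.
oats + canned tuna with both tight: 2.933 servings and 1.608 servings → $2.58.
oats + chickpeas with both tight: 0.6977 servings and 3.354 servings → $2.86.
canned tuna + chickpeas: intersection lies outside the first quadrant.
The minimum over all feasible corners is $1.37.

$1.37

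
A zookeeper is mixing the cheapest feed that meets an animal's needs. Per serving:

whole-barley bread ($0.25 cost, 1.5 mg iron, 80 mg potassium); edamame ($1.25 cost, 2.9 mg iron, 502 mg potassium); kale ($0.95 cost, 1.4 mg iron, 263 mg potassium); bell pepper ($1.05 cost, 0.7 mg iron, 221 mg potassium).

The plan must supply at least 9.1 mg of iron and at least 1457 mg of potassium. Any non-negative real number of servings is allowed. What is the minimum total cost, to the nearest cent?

With two linear requirements the optimum uses one or two foods; enumerate the corners.
whole-barley bread only: max(9.1/1.5, 1457/80) = 18.21 servings → $4.55.
edamame only: max(9.1/2.9, 1457/502) = 3.138 servings → $3.92.
kale only: max(9.1/1.4, 1457/263) = 6.5 servings → $6.17.
bell pepper only: max(9.1/0.7, 1457/221) = 13 servings → $13.65.
whole-barley bread + edamame with both tight: 0.6582 servings and 2.798 servings → $3.66.
whole-barley bread + kale with both tight: 1.251 servings and 5.159 servings → $5.21.
whole-barley bread + bell pepper with both tight: 3.598 servings and 5.29 servings → $6.45.
edamame + kale with both targets exact would need a negative amount; discard.
edamame + bell pepper: intersection lies outside the first quadrant.
kale + bell pepper: intersection lies outside the first quadrant.
Cheapest feasible corner: $3.66.

$3.66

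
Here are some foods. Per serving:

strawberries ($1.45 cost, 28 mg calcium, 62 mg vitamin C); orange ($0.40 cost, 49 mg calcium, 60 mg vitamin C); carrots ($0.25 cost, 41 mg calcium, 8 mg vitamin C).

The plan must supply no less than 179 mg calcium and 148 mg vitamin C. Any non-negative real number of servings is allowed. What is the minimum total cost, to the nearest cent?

strawberries only: max(179/28, 148/62) = 6.393 servings → $9.27.
orange only: max(179/49, 148/60) = 3.653 servings → $1.46.
carrots only: max(179/41, 148/8) = 18.5 servings → $4.62.
strawberries + orange: intersection lies outside the first quadrant.
strawberries + carrots with both tight: 2 servings and 3 servings → $3.65.
orange + carrots with both tight: 2.242 servings and 1.687 servings → $1.32.
So the least-cost plan costs $1.32.

$1.32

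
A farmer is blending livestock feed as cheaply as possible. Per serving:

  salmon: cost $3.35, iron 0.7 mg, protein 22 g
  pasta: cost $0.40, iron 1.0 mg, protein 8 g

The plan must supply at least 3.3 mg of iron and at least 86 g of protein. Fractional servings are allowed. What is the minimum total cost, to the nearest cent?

This is a tiny linear program; its minimum lies at a vertex of the feasible set. List the vertices and price them.
salmon only: max(3.3/0.7, 86/22) = 4.714 servings → $15.79.
pasta only: max(3.3/1.0, 86/8) = 10.75 servings → $4.30.
salmon + pasta with both tight: 3.634 servings and 0.7561 servings → $12.48.
The minimum over all feasible corners is $4.30.

$4.30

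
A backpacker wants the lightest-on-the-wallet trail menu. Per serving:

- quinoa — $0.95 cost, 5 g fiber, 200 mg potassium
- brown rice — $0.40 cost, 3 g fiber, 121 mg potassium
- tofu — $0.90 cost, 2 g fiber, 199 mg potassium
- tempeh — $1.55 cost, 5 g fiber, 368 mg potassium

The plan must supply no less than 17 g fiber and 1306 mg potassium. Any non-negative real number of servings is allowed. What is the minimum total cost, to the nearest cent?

At the optimum either one food covers both requirements or two foods hit both targets exactly; no other combination can be cheaper.
quinoa only: max(17/5, 1306/200) = 6.53 servings → $6.20.
brown rice only: max(17/3, 1306/121) = 10.79 servings → $4.32.
tofu only: max(17/2, 1306/199) = 8.5 servings → $7.65.
tempeh only: max(17/5, 1306/368) = 3.549 servings → $5.50.
quinoa + brown rice: the both-tight solution has a negative serving — not a feasible corner.
quinoa + tofu with both tight: 1.296 servings and 5.261 servings → $5.97.
quinoa + tempeh with both targets exact would need a negative amount; discard.
brown rice + tofu with both tight: 2.172 servings and 5.242 servings → $5.59.
brown rice + tempeh: the both-tight solution has a negative serving — not a feasible corner.
tofu + tempeh with both tight: 1.058 servings and 2.977 servings → $5.57.
So the least-cost plan costs $4.32.

$4.32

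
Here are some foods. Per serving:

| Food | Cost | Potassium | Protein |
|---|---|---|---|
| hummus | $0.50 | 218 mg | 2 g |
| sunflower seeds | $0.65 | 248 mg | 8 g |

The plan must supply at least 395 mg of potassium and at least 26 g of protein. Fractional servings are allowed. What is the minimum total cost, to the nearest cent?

$2.11

Two binding constraints pin down two serving amounts, so the optimal mix uses at most two foods. The candidates are each food alone (scaled to the tighter of potassium/protein) and each pair with both constraints tight.
hummus only: max(395/218, 26/2) = 13 servings → $6.50.
sunflower seeds only: max(395/248, 26/8) = 3.25 servings → $2.11.
hummus + sunflower seeds: the both-tight solution has a negative serving — not a feasible corner.
The minimum over all feasible corners is $2.11.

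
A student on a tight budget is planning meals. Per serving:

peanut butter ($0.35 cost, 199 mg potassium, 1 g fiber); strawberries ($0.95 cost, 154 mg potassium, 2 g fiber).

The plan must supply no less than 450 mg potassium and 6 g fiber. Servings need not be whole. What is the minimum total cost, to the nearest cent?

$2.10

The cheapest plan sits at a corner of the feasible region — with two constraints it uses at most two foods.
peanut butter only: max(450/199, 6/1) = 6 servings → $2.10.
strawberries only: max(450/154, 6/2) = 3 servings → $2.85.
peanut butter + strawberries: intersection lies outside the first quadrant.
So the least-cost plan costs $2.10.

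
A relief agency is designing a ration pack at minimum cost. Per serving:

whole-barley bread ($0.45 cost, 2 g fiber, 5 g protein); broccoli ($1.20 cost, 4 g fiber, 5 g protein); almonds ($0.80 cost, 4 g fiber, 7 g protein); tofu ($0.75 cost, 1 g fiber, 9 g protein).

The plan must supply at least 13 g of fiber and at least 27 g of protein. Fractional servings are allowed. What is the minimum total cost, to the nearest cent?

At the optimum either one food covers both requirements or two foods hit both targets exactly; no other combination can be cheaper.
whole-barley bread only: max(13/2, 27/5) = 6.5 servings → $2.92.
broccoli only: max(13/4, 27/5) = 5.4 servings → $6.48.
almonds only: max(13/4, 27/7) = 3.857 servings → $3.09.
tofu only: max(13/1, 27/9) = 13 servings → $9.75.
whole-barley bread + broccoli with both tight: 4.3 servings and 1.1 servings → $3.25.
whole-barley bread + almonds with both tight: 2.833 servings and 1.833 servings → $2.74.
whole-barley bread + tofu: intersection lies outside the first quadrant.
broccoli + almonds: intersection lies outside the first quadrant.
broccoli + tofu with both tight: 2.903 servings and 1.387 servings → $4.52.
almonds + tofu with both tight: 3.103 servings and 0.5862 servings → $2.92.
The minimum over all feasible corners is $2.74.

$2.74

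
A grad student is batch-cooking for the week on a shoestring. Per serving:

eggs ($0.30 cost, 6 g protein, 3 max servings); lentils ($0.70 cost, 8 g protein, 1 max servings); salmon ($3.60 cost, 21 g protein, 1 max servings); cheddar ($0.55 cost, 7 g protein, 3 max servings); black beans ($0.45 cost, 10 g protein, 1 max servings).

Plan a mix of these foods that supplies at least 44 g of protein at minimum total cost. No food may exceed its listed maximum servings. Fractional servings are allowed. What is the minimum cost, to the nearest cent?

$2.61

Cost per g of protein: black beans $0.0450, eggs $0.0500, cheddar $0.0786, lentils $0.0875, salmon $0.1714.
Take 1 serving of black beans: +10.0 g protein for $0.45 (total $0.45, still need 34.0 g).
Take 3 servings of eggs: +18.0 g protein for $0.90 (total $1.35, still need 16.0 g).
Take 2.286 servings of cheddar: +16.0 g protein for $1.26 (total $2.61, still need 0.0 g).
Greedy by cheapest-per-g is optimal for a single linear constraint, so the minimum cost is $2.61.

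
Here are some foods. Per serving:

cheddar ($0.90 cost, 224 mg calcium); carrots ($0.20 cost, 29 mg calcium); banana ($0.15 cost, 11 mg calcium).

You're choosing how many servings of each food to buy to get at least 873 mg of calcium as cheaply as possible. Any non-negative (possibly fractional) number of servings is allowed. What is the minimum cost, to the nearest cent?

$3.51

Cost per mg of calcium: cheddar $0.0040, carrots $0.0069, banana $0.0136.
With no serving limits, use only cheddar: 873 mg / 224 mg = 3.897 servings × $0.90 = $3.51.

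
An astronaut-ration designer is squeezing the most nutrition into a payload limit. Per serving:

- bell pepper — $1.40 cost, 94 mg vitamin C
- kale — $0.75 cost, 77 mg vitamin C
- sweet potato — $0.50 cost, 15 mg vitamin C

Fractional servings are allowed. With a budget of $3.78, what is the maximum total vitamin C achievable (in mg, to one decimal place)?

388.1 mg

Vitamin C per dollar: kale 102.7, bell pepper 67.14, sweet potato 30.
With no serving limits, spend the whole cost allowance on kale: $3.78 / $0.75 × 77 mg = 388.1 mg.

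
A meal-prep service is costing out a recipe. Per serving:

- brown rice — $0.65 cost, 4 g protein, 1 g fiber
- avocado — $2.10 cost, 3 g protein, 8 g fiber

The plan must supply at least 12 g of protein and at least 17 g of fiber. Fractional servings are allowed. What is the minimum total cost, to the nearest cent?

This is a tiny linear program; its minimum lies at a vertex of the feasible set. List the vertices and price them.
brown rice only: max(12/4, 17/1) = 17 servings → $11.05.
avocado only: max(12/3, 17/8) = 4 servings → $8.40.
brown rice + avocado with both tight: 1.552 servings and 1.931 servings → $5.06.
Cheapest feasible corner: $5.06.

$5.06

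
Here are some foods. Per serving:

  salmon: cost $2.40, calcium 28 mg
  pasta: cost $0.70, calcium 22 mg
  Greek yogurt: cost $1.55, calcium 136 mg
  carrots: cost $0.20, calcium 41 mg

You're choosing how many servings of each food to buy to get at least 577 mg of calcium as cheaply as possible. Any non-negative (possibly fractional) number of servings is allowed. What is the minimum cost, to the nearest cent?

$2.81

Cost per mg of calcium: carrots $0.0049, Greek yogurt $0.0114, pasta $0.0318, salmon $0.0857.
With no serving limits, use only carrots: 577 mg / 41 mg = 14.07 servings × $0.20 = $2.81.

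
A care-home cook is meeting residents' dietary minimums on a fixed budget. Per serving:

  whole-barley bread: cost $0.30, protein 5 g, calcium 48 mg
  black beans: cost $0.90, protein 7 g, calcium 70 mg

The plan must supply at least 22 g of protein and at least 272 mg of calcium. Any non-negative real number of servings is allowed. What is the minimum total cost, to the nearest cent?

$1.70

A basic optimal solution has at most two foods positive. Try each food alone and each pair with both targets met exactly.
whole-barley bread only: max(22/5, 272/48) = 5.667 servings → $1.70.
black beans only: max(22/7, 272/70) = 3.886 servings → $3.50.
whole-barley bread + black beans: the both-tight solution has a negative serving — not a feasible corner.
So the least-cost plan costs $1.70.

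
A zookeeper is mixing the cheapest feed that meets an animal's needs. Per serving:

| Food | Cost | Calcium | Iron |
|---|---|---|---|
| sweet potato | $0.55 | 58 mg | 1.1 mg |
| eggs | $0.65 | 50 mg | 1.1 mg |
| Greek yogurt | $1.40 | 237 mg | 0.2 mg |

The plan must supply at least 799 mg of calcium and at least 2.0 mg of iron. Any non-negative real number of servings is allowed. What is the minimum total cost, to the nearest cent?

With two linear requirements the optimum uses one or two foods; enumerate the corners.
sweet potato only: max(799/58, 2.0/1.1) = 13.78 servings → $7.58.
eggs only: max(799/50, 2.0/1.1) = 15.98 servings → $10.39.
Greek yogurt only: max(799/237, 2.0/0.2) = 10 servings → $14.00.
sweet potato + eggs with both targets exact would need a negative amount; discard.
sweet potato + Greek yogurt with both tight: 1.261 servings and 3.063 servings → $4.98.
eggs + Greek yogurt with both tight: 1.253 servings and 3.107 servings → $5.16.
The minimum over all feasible corners is $4.98.

$4.98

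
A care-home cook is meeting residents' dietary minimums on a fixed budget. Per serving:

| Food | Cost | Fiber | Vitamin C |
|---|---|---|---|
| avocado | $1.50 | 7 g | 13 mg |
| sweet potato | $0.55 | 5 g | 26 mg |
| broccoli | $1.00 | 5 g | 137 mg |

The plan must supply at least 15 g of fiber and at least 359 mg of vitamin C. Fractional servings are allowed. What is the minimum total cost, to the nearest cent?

$2.79

An LP optimum is at a vertex; with two nutrient constraints at most two foods are used. Check each candidate.
avocado only: max(15/7, 359/13) = 27.62 servings → $41.42.
sweet potato only: max(15/5, 359/26) = 13.81 servings → $7.59.
broccoli only: max(15/5, 359/137) = 3 servings → $3.00.
avocado + sweet potato: the both-tight solution has a negative serving — not a feasible corner.
avocado + broccoli with both tight: 0.2908 servings and 2.593 servings → $3.03.
sweet potato + broccoli with both tight: 0.4685 servings and 2.532 servings → $2.79.
Cheapest feasible corner: $2.79.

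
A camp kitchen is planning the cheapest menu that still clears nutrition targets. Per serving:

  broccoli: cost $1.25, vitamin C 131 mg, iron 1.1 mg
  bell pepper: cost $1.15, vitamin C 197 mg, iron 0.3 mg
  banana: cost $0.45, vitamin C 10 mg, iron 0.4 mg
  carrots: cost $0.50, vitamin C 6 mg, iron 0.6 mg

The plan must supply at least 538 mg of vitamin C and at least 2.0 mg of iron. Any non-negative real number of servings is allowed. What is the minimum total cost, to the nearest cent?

$3.78

Check every corner: each single food scaled to meet both minima, and each pair solved so both constraints bind.
broccoli only: max(538/131, 2.0/1.1) = 4.107 servings → $5.13.
bell pepper only: max(538/197, 2.0/0.3) = 6.667 servings → $7.67.
banana only: max(538/10, 2.0/0.4) = 53.8 servings → $24.21.
carrots only: max(538/6, 2.0/0.6) = 89.67 servings → $44.83.
broccoli + bell pepper with both tight: 1.311 servings and 1.859 servings → $3.78.
broccoli + banana: the both-tight solution has a negative serving — not a feasible corner.
broccoli + carrots: the both-tight solution has a negative serving — not a feasible corner.
bell pepper + banana with both tight: 2.575 servings and 3.069 servings → $4.34.
bell pepper + carrots with both tight: 2.67 servings and 1.998 servings → $4.07.
banana + carrots: the both-tight solution has a negative serving — not a feasible corner.
The minimum over all feasible corners is $3.78.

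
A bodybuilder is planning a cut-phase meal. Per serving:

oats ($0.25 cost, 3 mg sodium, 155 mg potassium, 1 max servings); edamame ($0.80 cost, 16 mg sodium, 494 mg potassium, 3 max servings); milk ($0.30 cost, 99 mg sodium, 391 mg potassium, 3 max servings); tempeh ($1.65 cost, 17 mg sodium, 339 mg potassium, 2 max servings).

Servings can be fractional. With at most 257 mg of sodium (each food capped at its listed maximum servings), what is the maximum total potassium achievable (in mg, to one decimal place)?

Potassium per mg sodium: oats 51.67, edamame 30.88, tempeh 19.94, milk 3.949.
Take 1 serving of oats: uses 3 mg sodium, +155.0 mg potassium (running total 155.0 mg).
Take 3 servings of edamame: uses 48 mg sodium, +1482.0 mg potassium (running total 1637.0 mg).
Take 2 servings of tempeh: uses 34 mg sodium, +678.0 mg potassium (running total 2315.0 mg).
Take 1.737 servings of milk: uses 172 mg sodium, +679.3 mg potassium (running total 2994.3 mg).
Greedy by best ratio exhausts the sodium allowance optimally: 2994.3 mg.

2994.3 mg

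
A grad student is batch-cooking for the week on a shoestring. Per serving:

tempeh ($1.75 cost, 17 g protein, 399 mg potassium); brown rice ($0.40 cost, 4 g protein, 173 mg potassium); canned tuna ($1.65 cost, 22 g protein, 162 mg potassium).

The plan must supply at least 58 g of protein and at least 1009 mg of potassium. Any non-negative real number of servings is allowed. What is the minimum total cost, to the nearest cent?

A basic optimal solution has at most two foods positive. Try each food alone and each pair with both targets met exactly.
tempeh only: max(58/17, 1009/399) = 3.412 servings → $5.97.
brown rice only: max(58/4, 1009/173) = 14.5 servings → $5.80.
canned tuna only: max(58/22, 1009/162) = 6.228 servings → $10.28.
tempeh + brown rice: intersection lies outside the first quadrant.
tempeh + canned tuna with both tight: 2.125 servings and 0.9942 servings → $5.36.
brown rice + canned tuna with both tight: 4.054 servings and 1.899 servings → $4.76.
The minimum over all feasible corners is $4.76.

$4.76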